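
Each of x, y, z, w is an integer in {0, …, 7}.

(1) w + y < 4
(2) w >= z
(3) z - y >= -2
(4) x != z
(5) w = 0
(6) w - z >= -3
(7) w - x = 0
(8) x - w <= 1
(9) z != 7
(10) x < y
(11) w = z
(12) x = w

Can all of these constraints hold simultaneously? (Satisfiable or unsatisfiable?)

Unsatisfiable

From constraints 11 and 12, x = w = z, so x = z. But constraint 4 says x ≠ z. Contradiction.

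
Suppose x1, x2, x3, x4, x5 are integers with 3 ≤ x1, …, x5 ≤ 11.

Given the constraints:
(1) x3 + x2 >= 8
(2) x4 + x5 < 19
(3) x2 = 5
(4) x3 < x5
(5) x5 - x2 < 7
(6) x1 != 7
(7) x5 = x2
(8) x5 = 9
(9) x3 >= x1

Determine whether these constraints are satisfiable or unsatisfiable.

Unsatisfiable

Constraint 8 fixes x5 = 9 and constraint 3 fixes x2 = 5, but constraint 7 requires x5 = x2. Since 9 ≠ 5, contradiction.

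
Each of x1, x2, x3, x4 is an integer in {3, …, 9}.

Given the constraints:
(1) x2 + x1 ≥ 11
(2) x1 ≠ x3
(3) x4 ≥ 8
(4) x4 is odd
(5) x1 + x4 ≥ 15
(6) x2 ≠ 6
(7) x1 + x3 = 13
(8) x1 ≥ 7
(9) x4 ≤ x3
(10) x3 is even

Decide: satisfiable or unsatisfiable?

Unsatisfiable

From constraint 8: x1 ≥ 7. From constraints 3 and 9: x3 ≥ x4 ≥ 8. Hence x1 + x3 ≥ 15. But constraint 7 requires x1 + x3 = 13, and 13 < 15. Contradiction.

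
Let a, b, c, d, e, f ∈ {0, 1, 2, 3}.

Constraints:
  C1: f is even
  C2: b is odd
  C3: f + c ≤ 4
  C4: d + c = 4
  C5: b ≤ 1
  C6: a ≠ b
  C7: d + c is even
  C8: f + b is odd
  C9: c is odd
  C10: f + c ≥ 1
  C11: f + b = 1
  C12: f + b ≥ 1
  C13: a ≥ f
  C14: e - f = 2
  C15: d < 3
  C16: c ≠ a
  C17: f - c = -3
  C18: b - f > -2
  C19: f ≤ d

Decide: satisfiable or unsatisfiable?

Satisfiable

The assignment a = 2, b = 1, c = 3, d = 1, e = 2, f = 0 works:
  constraint 3 holds since f + c = 3.
  constraint 4 holds since d + c = 4.
The rest check out directly.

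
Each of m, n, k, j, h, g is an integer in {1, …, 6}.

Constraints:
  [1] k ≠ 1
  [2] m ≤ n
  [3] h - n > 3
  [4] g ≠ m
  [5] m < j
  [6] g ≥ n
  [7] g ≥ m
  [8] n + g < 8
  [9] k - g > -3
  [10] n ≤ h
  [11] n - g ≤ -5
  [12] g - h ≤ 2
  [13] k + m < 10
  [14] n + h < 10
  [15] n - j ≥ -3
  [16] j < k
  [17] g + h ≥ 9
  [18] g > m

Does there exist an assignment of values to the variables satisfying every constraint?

Try m = 1, n = 1, k = 6, j = 2, h = 6, g = 6.
Check constraint 3: h - n = 5; constraint 8: n + g = 7. The remaining constraints are straightforward to verify.

Satisfiable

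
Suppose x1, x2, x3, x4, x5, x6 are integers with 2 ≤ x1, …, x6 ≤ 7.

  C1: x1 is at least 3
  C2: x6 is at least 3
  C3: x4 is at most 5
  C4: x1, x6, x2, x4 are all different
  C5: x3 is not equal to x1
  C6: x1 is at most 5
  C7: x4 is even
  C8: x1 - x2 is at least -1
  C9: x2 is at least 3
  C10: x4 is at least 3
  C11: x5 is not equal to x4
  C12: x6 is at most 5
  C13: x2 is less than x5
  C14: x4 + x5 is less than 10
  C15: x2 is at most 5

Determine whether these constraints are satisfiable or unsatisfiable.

Constraints 1, 2, 3, 6, 9, 10, 12, and 15 confine each of x1, x6, x2, x4 to the 3 values {3, …, 5}.
Constraint 4 requires all 4 of them to be distinct, but only 3 values are available — impossible by the pigeonhole principle.

Unsatisfiable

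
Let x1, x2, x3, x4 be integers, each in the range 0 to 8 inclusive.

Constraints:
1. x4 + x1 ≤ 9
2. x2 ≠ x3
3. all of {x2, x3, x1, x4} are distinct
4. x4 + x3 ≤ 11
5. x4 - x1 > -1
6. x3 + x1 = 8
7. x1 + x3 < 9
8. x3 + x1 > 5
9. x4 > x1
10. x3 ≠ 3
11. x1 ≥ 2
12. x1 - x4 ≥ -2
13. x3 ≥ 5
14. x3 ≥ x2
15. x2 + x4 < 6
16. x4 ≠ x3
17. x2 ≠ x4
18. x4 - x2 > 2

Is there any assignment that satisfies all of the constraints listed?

Setting (x1, x2, x3, x4) = (3, 1, 5, 4) satisfies everything: constraint 1: x4 + x1 = 7; constraint 4: x4 + x3 = 9; constraint 5: x4 - x1 = 1, and the others follow.

Satisfiable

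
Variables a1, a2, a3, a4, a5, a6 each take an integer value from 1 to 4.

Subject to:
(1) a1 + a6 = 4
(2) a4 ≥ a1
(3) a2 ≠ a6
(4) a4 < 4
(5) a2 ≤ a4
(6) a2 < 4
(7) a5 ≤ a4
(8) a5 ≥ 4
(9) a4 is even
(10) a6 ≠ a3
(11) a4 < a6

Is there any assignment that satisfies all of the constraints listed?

From constraints 7 and 8: a4 ≥ a5 and a5 ≥ 4, so a4 ≥ 4. From constraint 4: a4 ≤ 3. But 3 < 4, so no value of a4 works.

Unsatisfiable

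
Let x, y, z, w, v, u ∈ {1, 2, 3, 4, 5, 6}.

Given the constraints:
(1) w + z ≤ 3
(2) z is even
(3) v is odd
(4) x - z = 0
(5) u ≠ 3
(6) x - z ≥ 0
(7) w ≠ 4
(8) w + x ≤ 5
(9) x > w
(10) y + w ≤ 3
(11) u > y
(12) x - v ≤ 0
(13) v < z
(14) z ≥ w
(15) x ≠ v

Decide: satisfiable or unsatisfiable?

Constraints 6, 12, and 13 give z ≤ x, x ≤ v, v < z. Chaining: z ≤ x ≤ v < z, which forces z < z — impossible.

Unsatisfiable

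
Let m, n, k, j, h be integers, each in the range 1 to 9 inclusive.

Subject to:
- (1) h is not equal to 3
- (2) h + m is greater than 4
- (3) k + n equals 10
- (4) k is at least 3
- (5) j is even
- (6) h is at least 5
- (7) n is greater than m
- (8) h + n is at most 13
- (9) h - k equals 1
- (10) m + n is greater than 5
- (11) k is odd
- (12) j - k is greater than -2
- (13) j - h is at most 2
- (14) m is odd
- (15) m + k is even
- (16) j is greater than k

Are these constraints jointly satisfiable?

Try m = 1, n = 5, k = 5, j = 6, h = 6.
Check constraint 2: h + m = 7; constraint 3: k + n = 10; constraint 8: h + n = 11. The remaining constraints are straightforward to verify.

Satisfiable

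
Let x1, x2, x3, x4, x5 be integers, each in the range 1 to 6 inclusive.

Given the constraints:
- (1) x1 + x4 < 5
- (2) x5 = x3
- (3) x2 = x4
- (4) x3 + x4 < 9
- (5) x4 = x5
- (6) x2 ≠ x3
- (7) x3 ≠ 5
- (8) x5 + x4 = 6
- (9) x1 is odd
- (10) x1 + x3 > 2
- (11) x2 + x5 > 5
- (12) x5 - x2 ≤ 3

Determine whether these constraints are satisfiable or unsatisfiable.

Unsatisfiable

From constraints 2, 3, and 5, x2 = x4 = x5 = x3, so x2 = x3. But constraint 6 says x2 ≠ x3. Contradiction.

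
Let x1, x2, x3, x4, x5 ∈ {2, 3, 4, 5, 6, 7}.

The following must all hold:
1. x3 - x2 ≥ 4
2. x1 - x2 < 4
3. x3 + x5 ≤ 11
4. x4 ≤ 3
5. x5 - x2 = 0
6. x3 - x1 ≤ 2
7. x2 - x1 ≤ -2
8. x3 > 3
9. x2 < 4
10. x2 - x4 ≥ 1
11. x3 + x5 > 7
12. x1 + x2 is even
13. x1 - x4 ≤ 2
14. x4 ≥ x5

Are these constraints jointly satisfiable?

Unsatisfiable

Constraints 1, 6, 10, and 13 give x3 − x2 ≥ 4, x2 − x4 ≥ 1, x4 − x1 ≥ -2, x1 − x3 ≥ -2.
Adding all 4 inequalities: the left sides telescope to 0, and the right sides sum to 4 + 1 + (-2) + (-2) = 1. So 0 ≥ 1, which is false.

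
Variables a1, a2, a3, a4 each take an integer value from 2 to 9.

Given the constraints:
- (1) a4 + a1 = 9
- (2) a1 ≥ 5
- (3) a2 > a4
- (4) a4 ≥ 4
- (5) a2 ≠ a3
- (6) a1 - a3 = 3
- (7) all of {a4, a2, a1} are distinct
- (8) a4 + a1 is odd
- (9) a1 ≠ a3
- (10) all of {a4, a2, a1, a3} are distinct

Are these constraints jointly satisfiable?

Take a1 = 5, a2 = 9, a3 = 2, a4 = 4. Then constraint 1: a4 + a1 = 9; constraint 6: a1 - a3 = 3; constraint 7: values 4, 9, 5 are distinct, and every other listed constraint is also met.

Satisfiable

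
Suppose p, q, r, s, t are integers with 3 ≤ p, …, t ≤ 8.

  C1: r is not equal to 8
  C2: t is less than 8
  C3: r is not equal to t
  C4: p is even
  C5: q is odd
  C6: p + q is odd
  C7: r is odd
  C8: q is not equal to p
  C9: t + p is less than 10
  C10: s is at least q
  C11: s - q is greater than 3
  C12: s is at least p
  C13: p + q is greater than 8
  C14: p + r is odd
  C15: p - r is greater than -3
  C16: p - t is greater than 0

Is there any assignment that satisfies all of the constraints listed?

Setting (p, q, r, s, t) = (6, 3, 7, 7, 3) satisfies everything: constraint 9: t + p = 9; constraint 11: s - q = 4, and the others follow.

Satisfiable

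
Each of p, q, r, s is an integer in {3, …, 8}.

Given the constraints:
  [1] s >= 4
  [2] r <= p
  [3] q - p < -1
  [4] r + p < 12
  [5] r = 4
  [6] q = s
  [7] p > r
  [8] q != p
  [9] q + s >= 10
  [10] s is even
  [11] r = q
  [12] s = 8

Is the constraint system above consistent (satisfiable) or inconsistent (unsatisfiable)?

Constraint 5 fixes r = 4 and constraint 12 fixes s = 8. Constraints 6 and 11 give r = q = s, so r = s. But 4 ≠ 8 — contradiction.

Unsatisfiable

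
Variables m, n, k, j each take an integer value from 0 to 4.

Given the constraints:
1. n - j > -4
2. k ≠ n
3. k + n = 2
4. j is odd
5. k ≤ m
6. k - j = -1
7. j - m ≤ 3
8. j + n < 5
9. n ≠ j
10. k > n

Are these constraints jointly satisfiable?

Satisfiable

Take m = 2, n = 0, k = 2, j = 3. Then constraint 1: n - j = -3; constraint 3: k + n = 2; constraint 6: k - j = -1, and every other listed constraint is also met.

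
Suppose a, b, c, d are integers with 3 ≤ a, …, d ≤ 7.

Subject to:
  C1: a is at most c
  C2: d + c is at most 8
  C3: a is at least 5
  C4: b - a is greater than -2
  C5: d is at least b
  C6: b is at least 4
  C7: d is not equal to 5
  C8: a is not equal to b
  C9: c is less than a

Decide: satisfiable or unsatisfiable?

Unsatisfiable

From constraints 5 and 6: d ≥ b ≥ 4. From constraints 1 and 3: c ≥ a ≥ 5. Hence d + c ≥ 9. But constraint 2 requires d + c ≤ 8, and 8 < 9. Contradiction.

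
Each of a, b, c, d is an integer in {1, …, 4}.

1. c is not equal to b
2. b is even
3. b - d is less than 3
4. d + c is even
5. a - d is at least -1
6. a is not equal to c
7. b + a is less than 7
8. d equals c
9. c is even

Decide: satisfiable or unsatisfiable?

One satisfying assignment is a = 1, b = 4, c = 2, d = 2.
For the less obvious constraints — constraint 3: b - d = 2; constraint 5: a - d = -1 — and the others hold by inspection.

Satisfiable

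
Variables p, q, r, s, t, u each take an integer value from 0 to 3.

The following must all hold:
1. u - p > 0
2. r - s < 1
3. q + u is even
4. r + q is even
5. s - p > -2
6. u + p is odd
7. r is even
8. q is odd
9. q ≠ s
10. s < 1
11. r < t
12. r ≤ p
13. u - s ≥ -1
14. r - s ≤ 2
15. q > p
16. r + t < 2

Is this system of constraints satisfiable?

Constraint 7 makes r even and constraint 8 makes q odd, so r + q must be odd. Constraint 4 says r + q is even — contradiction.

Unsatisfiable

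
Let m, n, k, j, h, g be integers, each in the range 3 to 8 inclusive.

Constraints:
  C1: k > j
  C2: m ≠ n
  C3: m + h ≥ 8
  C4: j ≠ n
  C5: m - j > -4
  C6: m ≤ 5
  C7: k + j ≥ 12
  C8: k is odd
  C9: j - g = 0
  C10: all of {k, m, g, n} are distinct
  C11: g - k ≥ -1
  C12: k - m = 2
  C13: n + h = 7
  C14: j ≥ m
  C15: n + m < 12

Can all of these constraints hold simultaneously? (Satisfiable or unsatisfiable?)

Try m = 5, n = 4, k = 7, j = 6, h = 3, g = 6.
Check constraint 3: m + h = 8; constraint 5: m - j = -1. The remaining constraints are straightforward to verify.

Satisfiable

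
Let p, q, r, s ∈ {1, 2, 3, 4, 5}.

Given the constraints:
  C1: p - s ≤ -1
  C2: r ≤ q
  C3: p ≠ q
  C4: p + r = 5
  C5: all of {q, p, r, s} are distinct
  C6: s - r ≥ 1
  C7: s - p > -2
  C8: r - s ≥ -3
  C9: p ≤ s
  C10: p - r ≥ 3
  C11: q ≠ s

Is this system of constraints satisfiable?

Unsatisfiable

Constraints 1, 8, and 10 give p − r ≥ 3, r − s ≥ -3, s − p ≥ 1.
Adding all 3 inequalities: the left sides telescope to 0, and the right sides sum to 3 + (-3) + 1 = 1. So 0 ≥ 1, which is false.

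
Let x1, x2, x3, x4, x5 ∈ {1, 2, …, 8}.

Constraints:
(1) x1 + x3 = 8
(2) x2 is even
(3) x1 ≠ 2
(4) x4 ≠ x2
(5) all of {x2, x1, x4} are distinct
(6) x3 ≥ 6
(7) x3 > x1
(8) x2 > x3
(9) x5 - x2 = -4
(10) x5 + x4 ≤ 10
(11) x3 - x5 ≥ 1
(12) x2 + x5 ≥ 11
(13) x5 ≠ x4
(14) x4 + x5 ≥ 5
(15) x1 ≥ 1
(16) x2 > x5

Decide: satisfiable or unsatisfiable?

Satisfiable

The assignment x1 = 1, x2 = 8, x3 = 7, x4 = 3, x5 = 4 works:
  constraint 1 holds since x1 + x3 = 8.
  constraint 9 holds since x5 - x2 = -4.
The rest check out directly.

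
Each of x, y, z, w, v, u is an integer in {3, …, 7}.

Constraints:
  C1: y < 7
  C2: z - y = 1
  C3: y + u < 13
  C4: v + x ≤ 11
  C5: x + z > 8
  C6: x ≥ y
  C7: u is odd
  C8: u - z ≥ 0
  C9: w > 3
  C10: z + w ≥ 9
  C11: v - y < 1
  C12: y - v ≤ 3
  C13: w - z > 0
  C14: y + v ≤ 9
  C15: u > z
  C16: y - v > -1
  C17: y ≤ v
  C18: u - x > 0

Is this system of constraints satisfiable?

One satisfying assignment is x = 6, y = 3, z = 4, w = 7, v = 3, u = 7.
For the less obvious constraints — constraint 2: z - y = 1; constraint 3: y + u = 10; constraint 4: v + x = 9 — and the others hold by inspection.

Satisfiable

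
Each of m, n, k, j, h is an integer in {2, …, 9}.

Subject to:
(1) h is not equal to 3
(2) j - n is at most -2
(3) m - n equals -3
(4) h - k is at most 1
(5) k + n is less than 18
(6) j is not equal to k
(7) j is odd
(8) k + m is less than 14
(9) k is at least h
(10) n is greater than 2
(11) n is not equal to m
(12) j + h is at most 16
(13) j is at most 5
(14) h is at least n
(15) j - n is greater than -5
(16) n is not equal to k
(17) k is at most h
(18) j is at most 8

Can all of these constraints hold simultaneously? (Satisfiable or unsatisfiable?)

Satisfiable

Try m = 4, n = 7, k = 8, j = 5, h = 8.
Check constraint 2: j - n = -2; constraint 3: m - n = -3; constraint 4: h - k = 0. The remaining constraints are straightforward to verify.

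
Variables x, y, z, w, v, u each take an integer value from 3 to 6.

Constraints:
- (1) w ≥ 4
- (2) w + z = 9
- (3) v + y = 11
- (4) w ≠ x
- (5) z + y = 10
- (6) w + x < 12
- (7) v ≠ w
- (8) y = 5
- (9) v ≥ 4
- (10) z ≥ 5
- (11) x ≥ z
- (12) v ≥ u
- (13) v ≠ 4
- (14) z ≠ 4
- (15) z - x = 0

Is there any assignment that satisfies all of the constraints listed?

Satisfiable

The assignment x = 5, y = 5, z = 5, w = 4, v = 6, u = 6 works:
  constraint 2 holds since w + z = 9.
  constraint 3 holds since v + y = 11.
  constraint 5 holds since z + y = 10.
The rest check out directly.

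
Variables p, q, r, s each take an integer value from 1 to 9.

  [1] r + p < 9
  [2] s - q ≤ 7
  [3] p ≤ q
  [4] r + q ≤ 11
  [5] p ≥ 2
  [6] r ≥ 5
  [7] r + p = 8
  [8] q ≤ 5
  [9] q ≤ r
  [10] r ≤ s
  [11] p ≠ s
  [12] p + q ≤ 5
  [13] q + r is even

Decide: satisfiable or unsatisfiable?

One satisfying assignment is p = 2, q = 2, r = 6, s = 8.
For the less obvious constraints — constraint 1: r + p = 8; constraint 2: s - q = 6; constraint 4: r + q = 8 — and the others hold by inspection.

Satisfiable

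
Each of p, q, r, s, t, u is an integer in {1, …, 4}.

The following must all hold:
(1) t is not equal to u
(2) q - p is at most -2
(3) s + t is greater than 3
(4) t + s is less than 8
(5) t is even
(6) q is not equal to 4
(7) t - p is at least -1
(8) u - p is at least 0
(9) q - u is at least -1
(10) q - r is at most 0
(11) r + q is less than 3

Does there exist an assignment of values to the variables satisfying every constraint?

Constraints 2, 8, and 9 give u − p ≥ 0, p − q ≥ 2, q − u ≥ -1.
Adding all 3 inequalities: the left sides telescope to 0, and the right sides sum to 0 + 2 + (-1) = 1. So 0 ≥ 1, which is false.

Unsatisfiable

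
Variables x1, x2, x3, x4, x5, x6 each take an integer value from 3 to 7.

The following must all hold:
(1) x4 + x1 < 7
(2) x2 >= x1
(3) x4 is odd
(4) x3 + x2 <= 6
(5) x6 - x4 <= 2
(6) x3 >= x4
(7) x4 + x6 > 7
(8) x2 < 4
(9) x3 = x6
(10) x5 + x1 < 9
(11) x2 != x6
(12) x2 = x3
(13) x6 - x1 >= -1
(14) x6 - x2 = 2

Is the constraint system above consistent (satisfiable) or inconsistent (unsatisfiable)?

Unsatisfiable

From constraints 9 and 12, x2 = x3 = x6, so x2 = x6. But constraint 11 says x2 ≠ x6. Contradiction.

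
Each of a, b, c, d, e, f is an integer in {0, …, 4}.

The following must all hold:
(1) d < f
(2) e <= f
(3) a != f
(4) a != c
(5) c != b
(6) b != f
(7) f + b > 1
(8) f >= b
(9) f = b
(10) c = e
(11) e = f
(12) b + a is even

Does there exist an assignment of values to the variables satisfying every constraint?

From constraints 9, 10, and 11, c = e = f = b, so c = b. But constraint 5 says c ≠ b. Contradiction.

Unsatisfiable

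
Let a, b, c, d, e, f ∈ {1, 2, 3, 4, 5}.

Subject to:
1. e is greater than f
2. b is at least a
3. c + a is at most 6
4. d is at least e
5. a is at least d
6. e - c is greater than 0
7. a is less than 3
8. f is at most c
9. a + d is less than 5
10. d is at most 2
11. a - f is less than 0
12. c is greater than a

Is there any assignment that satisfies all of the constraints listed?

Unsatisfiable

Constraints 4, 5, 6, 8, and 11 give c < e, e ≤ d, d ≤ a, a < f, f ≤ c. Chaining: c < e ≤ d ≤ a < f ≤ c, which forces c < c — impossible.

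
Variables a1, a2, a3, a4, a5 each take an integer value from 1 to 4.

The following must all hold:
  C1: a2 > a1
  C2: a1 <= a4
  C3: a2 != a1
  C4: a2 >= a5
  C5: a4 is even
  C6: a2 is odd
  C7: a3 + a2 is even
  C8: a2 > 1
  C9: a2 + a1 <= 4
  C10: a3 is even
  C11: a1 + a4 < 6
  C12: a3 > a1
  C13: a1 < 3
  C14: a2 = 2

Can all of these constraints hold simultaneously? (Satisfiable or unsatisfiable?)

Unsatisfiable

Constraint 10 makes a3 even and constraint 6 makes a2 odd, so a3 + a2 must be odd. Constraint 7 says a3 + a2 is even — contradiction.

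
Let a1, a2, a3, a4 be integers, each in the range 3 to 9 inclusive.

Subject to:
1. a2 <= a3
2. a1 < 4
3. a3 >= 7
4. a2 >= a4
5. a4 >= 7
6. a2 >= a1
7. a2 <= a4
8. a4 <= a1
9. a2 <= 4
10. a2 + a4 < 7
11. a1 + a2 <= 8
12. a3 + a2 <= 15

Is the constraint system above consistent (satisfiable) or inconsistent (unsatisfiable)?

From constraints 5 and 8: a1 ≥ a4 and a4 ≥ 7, so a1 ≥ 7. From constraints 6 and 9: a1 ≤ a2 and a2 ≤ 4, so a1 ≤ 4. But 4 < 7, so no value of a1 works.

Unsatisfiable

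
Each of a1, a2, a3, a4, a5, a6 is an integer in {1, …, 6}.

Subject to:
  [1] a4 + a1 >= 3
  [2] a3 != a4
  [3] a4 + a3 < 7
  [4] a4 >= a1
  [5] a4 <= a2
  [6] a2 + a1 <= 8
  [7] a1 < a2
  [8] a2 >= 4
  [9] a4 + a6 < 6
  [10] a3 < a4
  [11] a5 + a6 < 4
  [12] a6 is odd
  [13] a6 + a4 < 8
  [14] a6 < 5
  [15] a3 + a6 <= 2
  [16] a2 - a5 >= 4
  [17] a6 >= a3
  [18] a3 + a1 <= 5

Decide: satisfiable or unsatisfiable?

Take a1 = 1, a2 = 6, a3 = 1, a4 = 4, a5 = 1, a6 = 1. Then constraint 1: a4 + a1 = 5; constraint 3: a4 + a3 = 5; constraint 6: a2 + a1 = 7, and every other listed constraint is also met.

Satisfiable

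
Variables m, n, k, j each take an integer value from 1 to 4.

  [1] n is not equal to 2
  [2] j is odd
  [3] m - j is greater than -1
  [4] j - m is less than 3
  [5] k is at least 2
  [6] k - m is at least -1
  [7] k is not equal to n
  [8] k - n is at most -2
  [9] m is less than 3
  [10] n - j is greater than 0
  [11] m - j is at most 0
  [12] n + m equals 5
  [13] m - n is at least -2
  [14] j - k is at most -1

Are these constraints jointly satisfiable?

Unsatisfiable

Constraints 8, 11, 13, and 14 give m − n ≥ -2, n − k ≥ 2, k − j ≥ 1, j − m ≥ 0.
Adding all 4 inequalities: the left sides telescope to 0, and the right sides sum to (-2) + 2 + 1 + 0 = 1. So 0 ≥ 1, which is false.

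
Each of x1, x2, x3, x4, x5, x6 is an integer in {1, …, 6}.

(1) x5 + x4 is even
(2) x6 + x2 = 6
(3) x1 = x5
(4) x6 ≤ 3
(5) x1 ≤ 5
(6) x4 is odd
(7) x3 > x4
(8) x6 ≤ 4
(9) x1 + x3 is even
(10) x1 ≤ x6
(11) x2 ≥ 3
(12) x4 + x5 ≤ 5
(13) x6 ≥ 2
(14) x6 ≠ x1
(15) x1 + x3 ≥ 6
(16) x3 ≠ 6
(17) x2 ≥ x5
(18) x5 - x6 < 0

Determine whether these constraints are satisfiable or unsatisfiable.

The assignment x1 = 1, x2 = 3, x3 = 5, x4 = 1, x5 = 1, x6 = 3 works:
  constraint 2 holds since x6 + x2 = 6.
  constraint 12 holds since x4 + x5 = 2.
  constraint 15 holds since x1 + x3 = 6.
The rest check out directly.

Satisfiable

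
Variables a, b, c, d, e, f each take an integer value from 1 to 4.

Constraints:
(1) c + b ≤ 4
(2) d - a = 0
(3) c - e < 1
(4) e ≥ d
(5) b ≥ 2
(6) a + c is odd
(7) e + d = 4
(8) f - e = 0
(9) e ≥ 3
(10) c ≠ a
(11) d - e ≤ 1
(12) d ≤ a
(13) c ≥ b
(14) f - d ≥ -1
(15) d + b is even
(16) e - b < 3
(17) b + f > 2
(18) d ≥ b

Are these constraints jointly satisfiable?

Unsatisfiable

From constraint 9: e ≥ 3. From constraints 5 and 18: d ≥ b ≥ 2. Hence e + d ≥ 5. But constraint 7 requires e + d = 4, and 4 < 5. Contradiction.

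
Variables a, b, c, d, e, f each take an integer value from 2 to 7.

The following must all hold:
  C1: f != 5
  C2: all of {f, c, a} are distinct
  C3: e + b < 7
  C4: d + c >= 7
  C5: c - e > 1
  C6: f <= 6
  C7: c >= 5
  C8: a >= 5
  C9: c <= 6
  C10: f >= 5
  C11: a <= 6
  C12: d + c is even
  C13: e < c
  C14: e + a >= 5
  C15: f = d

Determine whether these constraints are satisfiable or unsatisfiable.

Constraints 6, 7, 8, 9, 10, and 11 confine each of f, c, a to the 2 values {5, 6}.
Constraint 2 requires all 3 of them to be distinct, but only 2 values are available — impossible by the pigeonhole principle.

Unsatisfiable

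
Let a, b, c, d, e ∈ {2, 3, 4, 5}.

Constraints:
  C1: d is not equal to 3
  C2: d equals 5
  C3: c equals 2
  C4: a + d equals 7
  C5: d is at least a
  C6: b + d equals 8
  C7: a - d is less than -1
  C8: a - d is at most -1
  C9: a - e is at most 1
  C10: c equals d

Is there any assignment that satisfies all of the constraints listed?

Unsatisfiable

Constraint 3 fixes c = 2 and constraint 2 fixes d = 5, but constraint 10 requires c = d. Since 2 ≠ 5, contradiction.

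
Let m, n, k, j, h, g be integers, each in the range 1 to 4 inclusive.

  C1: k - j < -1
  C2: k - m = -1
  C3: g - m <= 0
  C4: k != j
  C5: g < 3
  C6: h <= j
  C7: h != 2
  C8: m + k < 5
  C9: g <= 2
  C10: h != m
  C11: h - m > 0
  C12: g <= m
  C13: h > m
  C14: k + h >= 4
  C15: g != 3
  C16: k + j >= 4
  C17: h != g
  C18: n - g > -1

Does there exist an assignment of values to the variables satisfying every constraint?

Satisfiable

Try m = 2, n = 1, k = 1, j = 4, h = 4, g = 1.
Check constraint 1: k - j = -3; constraint 2: k - m = -1; constraint 3: g - m = -1. The remaining constraints are straightforward to verify.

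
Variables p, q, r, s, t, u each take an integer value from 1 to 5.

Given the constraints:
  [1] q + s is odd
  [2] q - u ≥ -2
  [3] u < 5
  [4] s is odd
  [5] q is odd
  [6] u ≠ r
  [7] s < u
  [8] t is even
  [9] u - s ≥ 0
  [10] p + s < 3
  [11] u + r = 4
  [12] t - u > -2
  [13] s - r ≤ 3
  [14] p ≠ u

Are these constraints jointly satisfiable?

Constraint 5 makes q odd and constraint 4 makes s odd, so q + s must be even. Constraint 1 says q + s is odd — contradiction.

Unsatisfiable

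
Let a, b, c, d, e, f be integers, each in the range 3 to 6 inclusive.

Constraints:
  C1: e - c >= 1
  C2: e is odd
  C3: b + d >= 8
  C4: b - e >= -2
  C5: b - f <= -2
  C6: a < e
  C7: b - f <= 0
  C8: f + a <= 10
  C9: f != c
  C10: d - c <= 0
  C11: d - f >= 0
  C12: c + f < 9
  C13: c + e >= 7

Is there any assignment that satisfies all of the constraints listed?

Unsatisfiable

Constraints 1, 4, 5, 10, and 11 give c − d ≥ 0, d − f ≥ 0, f − b ≥ 2, b − e ≥ -2, e − c ≥ 1.
Adding all 5 inequalities: the left sides telescope to 0, and the right sides sum to 0 + 0 + 2 + (-2) + 1 = 1. So 0 ≥ 1, which is false.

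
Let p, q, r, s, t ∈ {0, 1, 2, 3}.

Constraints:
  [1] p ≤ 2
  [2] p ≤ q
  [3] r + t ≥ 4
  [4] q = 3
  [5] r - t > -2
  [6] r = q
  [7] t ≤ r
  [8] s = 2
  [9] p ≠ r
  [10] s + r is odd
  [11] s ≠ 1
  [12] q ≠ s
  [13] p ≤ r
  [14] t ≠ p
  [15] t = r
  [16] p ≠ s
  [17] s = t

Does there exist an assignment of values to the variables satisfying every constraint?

Unsatisfiable

Constraint 8 fixes s = 2 and constraint 4 fixes q = 3. Constraints 6, 15, and 17 give s = t = r = q, so s = q. But 2 ≠ 3 — contradiction.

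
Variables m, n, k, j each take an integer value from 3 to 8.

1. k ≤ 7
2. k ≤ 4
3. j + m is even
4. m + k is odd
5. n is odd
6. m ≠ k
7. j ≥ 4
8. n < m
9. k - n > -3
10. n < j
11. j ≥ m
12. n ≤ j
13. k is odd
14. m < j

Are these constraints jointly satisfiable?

The assignment m = 4, n = 3, k = 3, j = 6 works:
  constraint 3 holds since j + m = 10 is even.
  constraint 9 holds since k - n = 0.
The rest check out directly.

Satisfiable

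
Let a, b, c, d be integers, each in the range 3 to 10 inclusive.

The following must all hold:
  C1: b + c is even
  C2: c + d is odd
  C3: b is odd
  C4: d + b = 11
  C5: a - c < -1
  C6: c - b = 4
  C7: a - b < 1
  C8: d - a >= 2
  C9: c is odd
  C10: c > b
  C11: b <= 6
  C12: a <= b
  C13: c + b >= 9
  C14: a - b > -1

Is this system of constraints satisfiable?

Take a = 3, b = 3, c = 7, d = 8. Then constraint 4: d + b = 11; constraint 5: a - c = -4, and every other listed constraint is also met.

Satisfiable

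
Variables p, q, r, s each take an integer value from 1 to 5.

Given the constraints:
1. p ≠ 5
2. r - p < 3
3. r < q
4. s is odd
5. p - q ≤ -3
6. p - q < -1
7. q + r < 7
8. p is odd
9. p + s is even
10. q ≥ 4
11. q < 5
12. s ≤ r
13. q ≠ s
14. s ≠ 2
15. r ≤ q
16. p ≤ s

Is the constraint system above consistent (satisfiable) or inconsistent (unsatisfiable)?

Satisfiable

Try p = 1, q = 4, r = 1, s = 1.
Check constraint 2: r - p = 0; constraint 5: p - q = -3; constraint 6: p - q = -3. The remaining constraints are straightforward to verify.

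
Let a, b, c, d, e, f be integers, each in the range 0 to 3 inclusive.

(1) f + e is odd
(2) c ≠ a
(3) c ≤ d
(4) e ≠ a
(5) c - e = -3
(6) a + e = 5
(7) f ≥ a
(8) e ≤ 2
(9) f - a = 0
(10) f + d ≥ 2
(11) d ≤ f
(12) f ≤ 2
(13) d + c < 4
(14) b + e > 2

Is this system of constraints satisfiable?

Unsatisfiable

From constraints 7 and 12: a ≤ f ≤ 2. From constraint 8: e ≤ 2. Hence a + e ≤ 4. But constraint 6 requires a + e = 5, and 5 > 4. Contradiction.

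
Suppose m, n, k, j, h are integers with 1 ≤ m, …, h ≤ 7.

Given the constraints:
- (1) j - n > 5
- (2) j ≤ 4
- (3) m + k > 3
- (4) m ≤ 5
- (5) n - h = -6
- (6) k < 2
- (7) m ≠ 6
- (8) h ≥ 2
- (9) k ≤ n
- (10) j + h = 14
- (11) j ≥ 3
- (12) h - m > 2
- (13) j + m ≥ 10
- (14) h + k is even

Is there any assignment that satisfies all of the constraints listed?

Unsatisfiable

From constraint 2: j ≤ 4. From constraint 4: m ≤ 5. Hence j + m ≤ 9. But constraint 13 requires j + m ≥ 10, and 10 > 9. Contradiction.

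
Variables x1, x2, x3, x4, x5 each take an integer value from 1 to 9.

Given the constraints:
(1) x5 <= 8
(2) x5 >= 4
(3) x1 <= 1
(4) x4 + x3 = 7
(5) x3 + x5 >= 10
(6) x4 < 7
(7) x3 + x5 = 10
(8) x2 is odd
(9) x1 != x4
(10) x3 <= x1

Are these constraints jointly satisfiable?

Unsatisfiable

From constraints 3 and 10: x3 ≤ x1 ≤ 1. From constraint 1: x5 ≤ 8. Hence x3 + x5 ≤ 9. But constraint 5 requires x3 + x5 ≥ 10, and 10 > 9. Contradiction.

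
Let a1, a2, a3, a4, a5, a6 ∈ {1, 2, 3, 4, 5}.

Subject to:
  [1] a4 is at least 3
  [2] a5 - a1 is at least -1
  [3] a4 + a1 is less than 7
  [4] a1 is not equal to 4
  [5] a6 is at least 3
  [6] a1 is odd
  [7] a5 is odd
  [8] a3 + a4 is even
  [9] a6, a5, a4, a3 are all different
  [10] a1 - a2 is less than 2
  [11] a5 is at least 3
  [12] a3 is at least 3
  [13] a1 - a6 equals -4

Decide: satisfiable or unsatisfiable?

Unsatisfiable

Constraints 1, 5, 11, and 12 confine each of a6, a5, a4, a3 to the 3 values {3, …, 5} (the domain already gives each ≤ 5).
Constraint 9 requires all 4 of them to be distinct, but only 3 values are available — impossible by the pigeonhole principle.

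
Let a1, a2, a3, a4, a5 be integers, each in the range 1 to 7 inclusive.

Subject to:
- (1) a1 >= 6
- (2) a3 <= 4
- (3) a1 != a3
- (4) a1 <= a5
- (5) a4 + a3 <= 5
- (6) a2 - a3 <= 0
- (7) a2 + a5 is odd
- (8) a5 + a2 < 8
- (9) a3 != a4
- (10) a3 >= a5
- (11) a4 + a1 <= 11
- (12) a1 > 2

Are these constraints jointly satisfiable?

From constraints 1 and 4: a5 ≥ a1 and a1 ≥ 6, so a5 ≥ 6. From constraints 2 and 10: a5 ≤ a3 and a3 ≤ 4, so a5 ≤ 4. But 4 < 6, so no value of a5 works.

Unsatisfiable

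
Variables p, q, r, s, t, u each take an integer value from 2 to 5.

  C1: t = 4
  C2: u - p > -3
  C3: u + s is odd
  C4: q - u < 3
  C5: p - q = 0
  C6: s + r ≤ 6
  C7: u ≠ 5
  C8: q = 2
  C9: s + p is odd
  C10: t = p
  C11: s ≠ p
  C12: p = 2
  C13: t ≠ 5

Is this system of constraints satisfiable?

Unsatisfiable

Constraint 1 fixes t = 4 and constraint 12 fixes p = 2, but constraint 10 requires t = p. Since 4 ≠ 2, contradiction.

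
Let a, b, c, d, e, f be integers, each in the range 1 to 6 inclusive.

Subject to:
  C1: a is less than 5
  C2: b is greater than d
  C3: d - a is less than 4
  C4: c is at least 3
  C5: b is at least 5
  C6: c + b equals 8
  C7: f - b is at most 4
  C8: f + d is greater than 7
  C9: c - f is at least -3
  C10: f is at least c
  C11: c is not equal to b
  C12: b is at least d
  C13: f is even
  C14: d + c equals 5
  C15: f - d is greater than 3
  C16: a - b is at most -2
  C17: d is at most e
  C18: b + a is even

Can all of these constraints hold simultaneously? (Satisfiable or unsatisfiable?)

Satisfiable

The assignment a = 1, b = 5, c = 3, d = 2, e = 6, f = 6 works:
  constraint 3 holds since d - a = 1.
  constraint 6 holds since c + b = 8.
The rest check out directly.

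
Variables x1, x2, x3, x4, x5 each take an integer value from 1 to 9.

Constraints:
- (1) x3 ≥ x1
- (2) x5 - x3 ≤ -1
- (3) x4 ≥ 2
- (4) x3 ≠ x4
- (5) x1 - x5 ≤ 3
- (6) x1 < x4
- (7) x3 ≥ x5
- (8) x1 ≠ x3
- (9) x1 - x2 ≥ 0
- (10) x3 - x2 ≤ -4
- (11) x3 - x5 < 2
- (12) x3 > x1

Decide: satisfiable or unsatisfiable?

Constraints 2, 5, 9, and 10 give x2 − x3 ≥ 4, x3 − x5 ≥ 1, x5 − x1 ≥ -3, x1 − x2 ≥ 0.
Adding all 4 inequalities: the left sides telescope to 0, and the right sides sum to 4 + 1 + (-3) + 0 = 2. So 0 ≥ 2, which is false.

Unsatisfiable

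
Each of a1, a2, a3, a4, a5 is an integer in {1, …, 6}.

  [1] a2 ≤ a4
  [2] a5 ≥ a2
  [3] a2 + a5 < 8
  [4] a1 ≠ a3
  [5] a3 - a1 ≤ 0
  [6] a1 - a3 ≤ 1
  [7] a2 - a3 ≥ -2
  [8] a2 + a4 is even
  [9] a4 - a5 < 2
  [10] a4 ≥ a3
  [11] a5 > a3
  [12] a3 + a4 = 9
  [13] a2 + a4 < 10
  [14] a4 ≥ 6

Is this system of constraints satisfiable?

Satisfiable

The assignment a1 = 4, a2 = 2, a3 = 3, a4 = 6, a5 = 5 works:
  constraint 3 holds since a2 + a5 = 7.
  constraint 5 holds since a3 - a1 = -1.
The rest check out directly.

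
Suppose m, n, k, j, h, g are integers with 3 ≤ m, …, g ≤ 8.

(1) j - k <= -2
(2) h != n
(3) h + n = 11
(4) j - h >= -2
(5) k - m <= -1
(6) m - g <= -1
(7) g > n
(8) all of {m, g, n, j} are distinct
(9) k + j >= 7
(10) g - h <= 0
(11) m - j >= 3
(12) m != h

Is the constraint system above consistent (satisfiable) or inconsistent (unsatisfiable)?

Unsatisfiable

Constraints 1, 4, 5, 6, and 10 give h − g ≥ 0, g − m ≥ 1, m − k ≥ 1, k − j ≥ 2, j − h ≥ -2.
Adding all 5 inequalities: the left sides telescope to 0, and the right sides sum to 0 + 1 + 1 + 2 + (-2) = 2. So 0 ≥ 2, which is false.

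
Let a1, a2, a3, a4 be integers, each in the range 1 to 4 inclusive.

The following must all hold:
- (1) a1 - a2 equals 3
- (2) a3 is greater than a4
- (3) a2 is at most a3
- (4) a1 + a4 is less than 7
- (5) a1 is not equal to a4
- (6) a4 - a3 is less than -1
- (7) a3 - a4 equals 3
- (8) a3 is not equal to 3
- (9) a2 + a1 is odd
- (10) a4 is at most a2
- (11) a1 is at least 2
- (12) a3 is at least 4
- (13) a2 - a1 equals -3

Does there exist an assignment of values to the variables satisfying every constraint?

Take a1 = 4, a2 = 1, a3 = 4, a4 = 1. Then constraint 1: a1 - a2 = 3; constraint 4: a1 + a4 = 5, and every other listed constraint is also met.

Satisfiable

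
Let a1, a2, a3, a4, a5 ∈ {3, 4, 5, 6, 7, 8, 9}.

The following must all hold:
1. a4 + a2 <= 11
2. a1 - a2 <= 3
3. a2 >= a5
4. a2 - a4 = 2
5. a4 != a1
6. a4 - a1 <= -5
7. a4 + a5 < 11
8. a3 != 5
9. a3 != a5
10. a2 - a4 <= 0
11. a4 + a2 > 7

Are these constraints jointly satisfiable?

Unsatisfiable

Constraints 2, 6, and 10 give a2 − a1 ≥ -3, a1 − a4 ≥ 5, a4 − a2 ≥ 0.
Adding all 3 inequalities: the left sides telescope to 0, and the right sides sum to (-3) + 5 + 0 = 2. So 0 ≥ 2, which is false.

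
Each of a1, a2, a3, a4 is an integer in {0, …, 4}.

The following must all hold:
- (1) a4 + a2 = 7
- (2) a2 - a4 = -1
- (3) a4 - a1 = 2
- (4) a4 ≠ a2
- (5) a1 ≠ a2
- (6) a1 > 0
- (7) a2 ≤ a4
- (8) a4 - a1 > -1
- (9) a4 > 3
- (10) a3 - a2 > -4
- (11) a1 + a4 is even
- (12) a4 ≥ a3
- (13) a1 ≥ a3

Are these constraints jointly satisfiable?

Satisfiable

The assignment a1 = 2, a2 = 3, a3 = 1, a4 = 4 works:
  constraint 1 holds since a4 + a2 = 7.
  constraint 2 holds since a2 - a4 = -1.
  constraint 3 holds since a4 - a1 = 2.
The rest check out directly.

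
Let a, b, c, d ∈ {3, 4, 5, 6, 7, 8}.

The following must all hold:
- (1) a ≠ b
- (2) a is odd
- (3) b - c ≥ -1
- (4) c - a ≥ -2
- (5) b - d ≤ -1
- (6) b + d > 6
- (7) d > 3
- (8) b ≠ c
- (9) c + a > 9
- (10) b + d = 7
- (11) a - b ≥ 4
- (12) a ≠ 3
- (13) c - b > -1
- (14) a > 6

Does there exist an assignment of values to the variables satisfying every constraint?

Unsatisfiable

Constraints 3, 4, and 11 give b − c ≥ -1, c − a ≥ -2, a − b ≥ 4.
Adding all 3 inequalities: the left sides telescope to 0, and the right sides sum to (-1) + (-2) + 4 = 1. So 0 ≥ 1, which is false.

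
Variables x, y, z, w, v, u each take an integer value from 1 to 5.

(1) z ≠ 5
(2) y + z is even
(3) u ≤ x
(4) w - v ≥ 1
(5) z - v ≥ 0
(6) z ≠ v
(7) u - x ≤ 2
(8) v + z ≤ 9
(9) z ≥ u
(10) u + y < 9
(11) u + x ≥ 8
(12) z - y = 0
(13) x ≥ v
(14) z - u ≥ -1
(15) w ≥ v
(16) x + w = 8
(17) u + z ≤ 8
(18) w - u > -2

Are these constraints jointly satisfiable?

The assignment x = 4, y = 4, z = 4, w = 4, v = 2, u = 4 works:
  constraint 4 holds since w - v = 2.
  constraint 5 holds since z - v = 2.
  constraint 7 holds since u - x = 0.
The rest check out directly.

Satisfiable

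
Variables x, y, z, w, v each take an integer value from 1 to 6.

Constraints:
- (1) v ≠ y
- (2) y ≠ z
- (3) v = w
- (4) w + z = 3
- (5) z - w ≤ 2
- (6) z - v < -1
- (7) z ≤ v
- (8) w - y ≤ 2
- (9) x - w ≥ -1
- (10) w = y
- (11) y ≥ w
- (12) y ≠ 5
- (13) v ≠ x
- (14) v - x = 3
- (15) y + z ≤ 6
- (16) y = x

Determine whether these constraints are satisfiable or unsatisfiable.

Unsatisfiable

From constraints 3, 10, and 16, v = w = y = x, so v = x. But constraint 13 says v ≠ x. Contradiction.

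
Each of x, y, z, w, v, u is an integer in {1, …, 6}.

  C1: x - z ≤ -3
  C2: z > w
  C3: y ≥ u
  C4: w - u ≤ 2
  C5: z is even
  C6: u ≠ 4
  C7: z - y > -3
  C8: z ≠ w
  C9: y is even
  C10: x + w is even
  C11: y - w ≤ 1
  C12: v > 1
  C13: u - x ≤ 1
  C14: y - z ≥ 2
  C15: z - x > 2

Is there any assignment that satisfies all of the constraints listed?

Unsatisfiable

Constraints 1, 4, 11, 13, and 14 give y − z ≥ 2, z − x ≥ 3, x − u ≥ -1, u − w ≥ -2, w − y ≥ -1.
Adding all 5 inequalities: the left sides telescope to 0, and the right sides sum to 2 + 3 + (-1) + (-2) + (-1) = 1. So 0 ≥ 1, which is false.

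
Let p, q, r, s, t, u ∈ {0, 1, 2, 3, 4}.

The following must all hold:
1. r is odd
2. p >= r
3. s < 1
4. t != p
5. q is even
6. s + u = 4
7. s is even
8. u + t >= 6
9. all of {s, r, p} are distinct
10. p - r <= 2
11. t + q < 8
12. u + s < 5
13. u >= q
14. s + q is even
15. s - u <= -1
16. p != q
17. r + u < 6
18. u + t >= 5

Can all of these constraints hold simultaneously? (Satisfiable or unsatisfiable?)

Satisfiable

Setting (p, q, r, s, t, u) = (3, 4, 1, 0, 2, 4) satisfies everything: constraint 6: s + u = 4; constraint 8: u + t = 6, and the others follow.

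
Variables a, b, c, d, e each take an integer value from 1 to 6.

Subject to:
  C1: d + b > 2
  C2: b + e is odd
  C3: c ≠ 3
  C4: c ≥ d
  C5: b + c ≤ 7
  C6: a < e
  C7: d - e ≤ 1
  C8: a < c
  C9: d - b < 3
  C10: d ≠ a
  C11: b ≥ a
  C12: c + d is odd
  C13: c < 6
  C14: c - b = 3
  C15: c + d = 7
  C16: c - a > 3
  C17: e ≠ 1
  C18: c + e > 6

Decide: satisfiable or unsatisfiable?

The assignment a = 1, b = 2, c = 5, d = 2, e = 3 works:
  constraint 1 holds since d + b = 4.
  constraint 5 holds since b + c = 7.
  constraint 7 holds since d - e = -1.
The rest check out directly.

Satisfiable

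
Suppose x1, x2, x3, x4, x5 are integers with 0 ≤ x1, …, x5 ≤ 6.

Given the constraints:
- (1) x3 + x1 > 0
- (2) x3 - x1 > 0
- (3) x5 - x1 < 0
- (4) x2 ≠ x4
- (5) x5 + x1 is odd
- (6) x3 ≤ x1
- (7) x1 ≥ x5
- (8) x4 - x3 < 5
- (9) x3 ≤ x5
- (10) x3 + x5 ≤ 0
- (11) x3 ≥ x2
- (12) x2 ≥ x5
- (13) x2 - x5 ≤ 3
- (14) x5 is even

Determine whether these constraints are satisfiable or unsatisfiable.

Constraints 2, 3, and 9 give x1 < x3, x3 ≤ x5, x5 < x1. Chaining: x1 < x3 ≤ x5 < x1, which forces x1 < x1 — impossible.

Unsatisfiable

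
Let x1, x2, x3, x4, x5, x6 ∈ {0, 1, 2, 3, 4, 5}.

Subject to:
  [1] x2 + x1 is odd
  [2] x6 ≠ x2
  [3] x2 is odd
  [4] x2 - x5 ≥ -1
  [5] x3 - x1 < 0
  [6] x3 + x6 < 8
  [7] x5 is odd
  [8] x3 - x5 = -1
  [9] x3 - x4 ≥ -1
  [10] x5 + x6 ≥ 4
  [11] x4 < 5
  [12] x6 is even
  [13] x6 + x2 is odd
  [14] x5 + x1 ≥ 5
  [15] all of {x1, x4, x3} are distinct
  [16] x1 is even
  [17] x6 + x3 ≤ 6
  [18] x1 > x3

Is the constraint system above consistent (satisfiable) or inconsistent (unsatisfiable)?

Try x1 = 4, x2 = 3, x3 = 2, x4 = 0, x5 = 3, x6 = 4.
Check constraint 4: x2 - x5 = 0; constraint 5: x3 - x1 = -2. The remaining constraints are straightforward to verify.

Satisfiable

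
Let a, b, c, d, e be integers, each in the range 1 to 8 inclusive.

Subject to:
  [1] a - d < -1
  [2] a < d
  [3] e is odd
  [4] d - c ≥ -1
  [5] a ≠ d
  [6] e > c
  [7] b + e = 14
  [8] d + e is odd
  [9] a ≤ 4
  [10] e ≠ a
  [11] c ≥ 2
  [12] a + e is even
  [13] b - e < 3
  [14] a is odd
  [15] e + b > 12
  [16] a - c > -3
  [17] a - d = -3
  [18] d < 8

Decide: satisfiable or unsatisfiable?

Satisfiable

Take a = 1, b = 7, c = 2, d = 4, e = 7. Then constraint 1: a - d = -3; constraint 4: d - c = 2; constraint 7: b + e = 14, and every other listed constraint is also met.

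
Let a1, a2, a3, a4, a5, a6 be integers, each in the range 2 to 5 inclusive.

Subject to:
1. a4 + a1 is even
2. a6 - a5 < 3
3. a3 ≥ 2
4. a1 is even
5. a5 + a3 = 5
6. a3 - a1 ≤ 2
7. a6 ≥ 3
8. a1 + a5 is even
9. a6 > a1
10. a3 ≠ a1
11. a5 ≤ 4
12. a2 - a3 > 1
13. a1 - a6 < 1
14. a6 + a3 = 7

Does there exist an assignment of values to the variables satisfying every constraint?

Setting (a1, a2, a3, a4, a5, a6) = (2, 5, 3, 4, 2, 4) satisfies everything: constraint 2: a6 - a5 = 2; constraint 5: a5 + a3 = 5, and the others follow.

Satisfiable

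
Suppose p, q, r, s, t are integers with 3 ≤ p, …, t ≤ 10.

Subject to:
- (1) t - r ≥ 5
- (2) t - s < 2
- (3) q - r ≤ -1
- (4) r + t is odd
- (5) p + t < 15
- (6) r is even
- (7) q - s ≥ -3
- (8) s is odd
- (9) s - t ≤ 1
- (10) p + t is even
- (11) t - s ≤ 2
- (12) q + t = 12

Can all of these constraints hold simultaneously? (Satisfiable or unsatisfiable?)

Constraints 1, 3, 7, and 11 give s − t ≥ -2, t − r ≥ 5, r − q ≥ 1, q − s ≥ -3.
Adding all 4 inequalities: the left sides telescope to 0, and the right sides sum to (-2) + 5 + 1 + (-3) = 1. So 0 ≥ 1, which is false.

Unsatisfiable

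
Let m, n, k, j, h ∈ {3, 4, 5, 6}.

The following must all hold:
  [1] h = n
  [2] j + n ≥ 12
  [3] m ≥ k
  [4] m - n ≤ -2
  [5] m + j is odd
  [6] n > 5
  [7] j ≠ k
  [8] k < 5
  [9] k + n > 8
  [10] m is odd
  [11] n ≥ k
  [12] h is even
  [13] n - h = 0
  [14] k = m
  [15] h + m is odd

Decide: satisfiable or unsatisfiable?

Satisfiable

One satisfying assignment is m = 3, n = 6, k = 3, j = 6, h = 6.
For the less obvious constraints — constraint 2: j + n = 12; constraint 4: m - n = -3 — and the others hold by inspection.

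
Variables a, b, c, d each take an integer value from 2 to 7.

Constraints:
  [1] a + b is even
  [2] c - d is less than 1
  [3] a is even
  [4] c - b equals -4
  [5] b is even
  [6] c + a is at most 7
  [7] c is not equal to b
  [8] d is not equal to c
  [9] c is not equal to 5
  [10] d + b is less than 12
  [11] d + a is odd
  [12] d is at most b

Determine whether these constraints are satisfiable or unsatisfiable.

Satisfiable

Setting (a, b, c, d) = (4, 6, 2, 3) satisfies everything: constraint 2: c - d = -1; constraint 4: c - b = -4; constraint 6: c + a = 6, and the others follow.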